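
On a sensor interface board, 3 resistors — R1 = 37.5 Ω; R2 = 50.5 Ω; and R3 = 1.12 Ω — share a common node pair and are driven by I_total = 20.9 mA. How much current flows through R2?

ΣG = 1/37.5 + 1/50.5 + 1/1.12 = 0.9393.
By the current-divider rule, I = I_total · G_k/ΣG = 20.9 × 0.02108 = 0.4406 mA.

I ≈ 0.441 mA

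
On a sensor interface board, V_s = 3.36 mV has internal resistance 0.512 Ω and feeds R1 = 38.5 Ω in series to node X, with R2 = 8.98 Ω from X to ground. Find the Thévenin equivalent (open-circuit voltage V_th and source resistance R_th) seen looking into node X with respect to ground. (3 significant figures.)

R1' = 0.512 + 38.5 = 39.01 Ω (source resistance + R1).
Open-circuit (no load on X): V_th = V_s · R2/(R1' + R2) = 3.36 × 8.98/(39.01 + 8.98) = 0.6287 mV.
Looking into X with the source shorted: R_th = R1'·R2/(R1'+R2) = 39.01 × 8.98/47.99 = 7.300 Ω.

V_th ≈ 0.629 mV, R_th ≈ 7.30 Ω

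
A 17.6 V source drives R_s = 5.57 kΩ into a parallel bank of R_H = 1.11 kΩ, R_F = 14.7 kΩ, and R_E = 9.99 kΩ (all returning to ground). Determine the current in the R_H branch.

Equivalent of the parallel group: R_p = 0.9354 kΩ.
V_A = 17.6 × 0.9354/6.505 = 2.531 V.
Branch current I = V_A/R_H = 2.531/1.11 = 2.280 mA.
(Check via current divider: I_total = 2.705 mA; share G_k/ΣG = 0.8427 → same result.)

I ≈ 2.28 mA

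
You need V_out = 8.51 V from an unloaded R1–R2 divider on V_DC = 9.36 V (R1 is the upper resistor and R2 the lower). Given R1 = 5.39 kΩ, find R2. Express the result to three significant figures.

R2 ≈ 54.0 kΩ

V_out/V_DC = R2/(R1+R2) = 0.9092.
R2 = R1 · 0.9092/(1 − 0.9092) = 53.96 kΩ.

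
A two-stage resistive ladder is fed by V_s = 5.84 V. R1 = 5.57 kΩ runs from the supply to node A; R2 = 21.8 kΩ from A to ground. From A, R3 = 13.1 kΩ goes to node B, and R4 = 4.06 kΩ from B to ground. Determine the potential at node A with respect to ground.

V_A ≈ 3.70 V

The second stage (R3 + R4 = 17.16 kΩ) loads node A in parallel with R2.
R2 ‖ (R3+R4) = 9.602 kΩ.
First divider: V_A = V_s · 9.602/(5.57 + 9.602) = 3.696 V.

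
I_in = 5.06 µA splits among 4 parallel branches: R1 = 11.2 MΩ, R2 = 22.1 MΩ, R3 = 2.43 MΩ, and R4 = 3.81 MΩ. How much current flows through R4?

Conductances: ΣG = 1/11.2 + 1/22.1 + 1/2.43 + 1/3.81 = 0.8085 (1/MΩ).
Current divider: I(R4) = I_in · G_k/ΣG = 5.06 × (0.2625/0.8085) = 5.06 × 0.3246 = 1.643 µA.

I ≈ 1.64 µA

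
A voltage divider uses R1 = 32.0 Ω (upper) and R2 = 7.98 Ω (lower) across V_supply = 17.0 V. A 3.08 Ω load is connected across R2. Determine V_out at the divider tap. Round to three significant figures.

First combine the lower leg with the load: R2 ‖ R_L = 2.222 Ω.
Then V_out = V_supply · R2'/(R1 + R2') = 17.0 × 2.222/34.22 = 1.104 V.
(Unloaded it would be 3.39 V; the load pulls it down.)

V_out ≈ 1.10 V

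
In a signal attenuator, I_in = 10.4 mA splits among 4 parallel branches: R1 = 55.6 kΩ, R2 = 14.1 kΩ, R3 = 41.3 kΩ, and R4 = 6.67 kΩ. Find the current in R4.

I ≈ 5.93 mA

ΣG = 1/55.6 + 1/14.1 + 1/41.3 + 1/6.67 = 0.2630.
By the current-divider rule, I = I_in · G_k/ΣG = 10.4 × 0.5700 = 5.928 mA.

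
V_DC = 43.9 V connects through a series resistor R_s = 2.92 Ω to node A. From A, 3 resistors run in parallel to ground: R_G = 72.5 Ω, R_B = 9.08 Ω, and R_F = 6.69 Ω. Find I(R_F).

I ≈ 3.65 A

Equivalent of the parallel group: R_p = 3.658 Ω.
V_A = 43.9 × 3.658/6.578 = 24.41 V.
I(R_F) = V_A / R_F = 24.41/6.69 = 3.649 A.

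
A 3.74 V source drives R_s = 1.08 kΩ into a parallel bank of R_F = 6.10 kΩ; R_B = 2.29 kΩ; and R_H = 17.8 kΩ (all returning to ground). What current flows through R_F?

I ≈ 0.359 mA

Equivalent of the parallel group: R_p = 1.523 kΩ.
V_A = 3.74 × 1.523/2.603 = 2.188 V.
I(R_F) = V_A / R_F = 2.188/6.10 = 0.3587 mA.
(Check via current divider: I_total = 1.437 mA; share G_k/ΣG = 0.2496 → same result.)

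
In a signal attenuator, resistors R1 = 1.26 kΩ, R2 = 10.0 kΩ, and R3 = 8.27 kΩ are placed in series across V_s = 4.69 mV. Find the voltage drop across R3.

ΣR = 1.26 + 10.0 + 8.27 = 19.53 kΩ.
By the voltage-divider rule, V = 4.69 × 8.270/19.53 = 1.986 mV.

V ≈ 1.99 mV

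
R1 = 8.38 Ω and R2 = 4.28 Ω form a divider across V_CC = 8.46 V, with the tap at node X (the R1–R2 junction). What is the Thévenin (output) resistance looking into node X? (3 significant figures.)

R_th ≈ 2.83 Ω

With V_CC suppressed (replaced by a short), R_th = R1 ‖ R2 = (8.380 × 4.28)/(8.380 + 4.28) = 2.833 Ω.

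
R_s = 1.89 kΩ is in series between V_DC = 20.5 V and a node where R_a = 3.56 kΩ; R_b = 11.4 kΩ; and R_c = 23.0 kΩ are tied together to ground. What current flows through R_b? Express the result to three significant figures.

Equivalent of the parallel group: R_p = 2.427 kΩ.
Node voltage V_A = V_DC · R_p/(R_s + R_p) = 20.5 × 0.5622 = 11.52 V.
Branch current I = V_A/R_b = 11.52/11.4 = 1.011 mA.
(Equivalently: I_total = 4.749 mA, then current-divider fraction G_k/ΣG = 0.2129.)

I ≈ 1.01 mA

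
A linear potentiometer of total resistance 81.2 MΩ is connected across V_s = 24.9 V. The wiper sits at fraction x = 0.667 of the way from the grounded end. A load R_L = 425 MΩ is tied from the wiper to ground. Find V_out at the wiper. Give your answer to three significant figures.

V_out ≈ 15.9 V

Lower segment x·R_p = 54.16 MΩ; upper segment (1−x)·R_p = 27.04 MΩ.
Lower segment in parallel with the load: 54.16 ‖ 425 = 48.04 MΩ.
Then V_out = V_s · 48.04/(27.04 + 48.04) = 15.93 V.
(Unloaded: V_out = x·V_s = 16.6 V.)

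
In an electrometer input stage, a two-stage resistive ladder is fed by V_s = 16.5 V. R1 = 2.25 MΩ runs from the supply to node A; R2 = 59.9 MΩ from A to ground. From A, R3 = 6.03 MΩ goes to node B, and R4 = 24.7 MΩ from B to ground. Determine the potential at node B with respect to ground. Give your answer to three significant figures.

V_B ≈ 11.9 V

Looking into the second stage from A: R3 + R4 = 30.73 MΩ appears in parallel with R2.
R2 ‖ (R3+R4) = 20.31 MΩ.
First divider: V_A = V_s · 20.31/(2.25 + 20.31) = 14.85 V.
Then the unloaded second divider: V_B = V_A × R4/(R3+R4) = 14.85 × 0.8038 = 11.94 V.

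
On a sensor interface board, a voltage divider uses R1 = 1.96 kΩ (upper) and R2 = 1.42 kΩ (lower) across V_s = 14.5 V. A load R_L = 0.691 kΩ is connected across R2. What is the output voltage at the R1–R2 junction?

First combine the lower leg with the load: R2 ‖ R_L = 0.4648 kΩ.
Then V_out = V_s · R2'/(R1 + R2') = 14.5 × 0.4648/2.425 = 2.780 V.
(Unloaded it would be 6.09 V; the load pulls it down.)

V_out ≈ 2.78 V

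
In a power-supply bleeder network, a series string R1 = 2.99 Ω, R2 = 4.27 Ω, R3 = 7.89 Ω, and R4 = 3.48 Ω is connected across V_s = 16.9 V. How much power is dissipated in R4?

The common current is I = 16.9/18.63 = 0.9071 A.
V(R4) = I·R = 3.157 V; P = V·I = 3.157 × 0.9071 = 2.864 W.

P ≈ 2.86 W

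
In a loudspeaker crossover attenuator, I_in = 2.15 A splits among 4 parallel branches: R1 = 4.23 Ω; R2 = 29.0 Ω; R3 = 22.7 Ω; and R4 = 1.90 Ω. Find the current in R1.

Total conductance ΣG = 1/4.23 + 1/29.0 + 1/22.7 + 1/1.90 = 0.8413 (units of 1/Ω).
By the current-divider rule, I = I_in · G_k/ΣG = 2.15 × 0.2810 = 0.6042 A.

I ≈ 0.604 A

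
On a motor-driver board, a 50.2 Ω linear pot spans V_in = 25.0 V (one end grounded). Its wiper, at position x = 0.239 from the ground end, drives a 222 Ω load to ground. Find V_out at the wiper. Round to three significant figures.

V_out ≈ 5.74 V

Lower segment x·R_p = 12.00 Ω; upper segment (1−x)·R_p = 38.20 Ω.
R_L loads the lower segment: effective lower R = 11.38 Ω.
V_out = 25.0 × 11.38/(38.20 + 11.38) = 5.739 V.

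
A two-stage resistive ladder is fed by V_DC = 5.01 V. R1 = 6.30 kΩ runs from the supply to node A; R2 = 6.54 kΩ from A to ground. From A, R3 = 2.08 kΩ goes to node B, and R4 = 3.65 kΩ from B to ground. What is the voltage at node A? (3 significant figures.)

V_A ≈ 1.64 V

Node A sees R2 in parallel with the series input of stage 2, R3 + R4 = 5.730 kΩ.
Effective lower resistance at A: R2 ‖ 5.730 = 3.054 kΩ.
First divider: V_A = V_DC · 3.054/(6.30 + 3.054) = 1.636 V.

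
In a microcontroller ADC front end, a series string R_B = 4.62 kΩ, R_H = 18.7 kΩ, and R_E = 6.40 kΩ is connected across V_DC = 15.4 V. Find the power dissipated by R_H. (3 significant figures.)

P ≈ 5.02 mW

Series current I = V_DC/ΣR = 15.4/29.72 = 0.5182 mA.
P(R_H) = I²·R_H = (0.5182)² × 18.7 = 5.021 mW.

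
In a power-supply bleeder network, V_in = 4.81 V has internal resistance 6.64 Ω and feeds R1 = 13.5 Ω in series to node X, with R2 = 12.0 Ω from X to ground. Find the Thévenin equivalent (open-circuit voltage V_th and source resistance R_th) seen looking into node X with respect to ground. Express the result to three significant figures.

R1' = 6.64 + 13.5 = 20.14 Ω (source resistance + R1).
With X open, the divider is unloaded: V_th = 4.81 × 12.0/32.14 = 1.796 V.
Zeroing V_in shorts the top of R1' to ground, so R_th = R1' ‖ R2 = 7.520 Ω.

V_th ≈ 1.80 V, R_th ≈ 7.52 Ω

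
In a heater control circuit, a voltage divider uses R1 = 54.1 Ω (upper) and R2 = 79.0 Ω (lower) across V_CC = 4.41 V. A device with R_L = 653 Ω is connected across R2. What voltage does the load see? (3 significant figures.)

The load sits in parallel with R2, giving an effective lower resistance R2' = R2·R_L/(R2+R_L) = 70.47 Ω.
Voltage divider with the loaded lower leg: V_out = 4.41 × 70.47/(54.1 + 70.47) = 4.41 × 0.5657 = 2.495 V.
(Unloaded it would be 2.62 V; the load pulls it down.)

V_out ≈ 2.49 V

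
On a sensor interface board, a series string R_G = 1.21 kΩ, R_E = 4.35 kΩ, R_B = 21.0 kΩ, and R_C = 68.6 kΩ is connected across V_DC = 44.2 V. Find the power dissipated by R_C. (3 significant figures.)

P ≈ 14.8 mW

ΣR = 95.16 kΩ → I = 44.2/95.16 = 0.4645 mA.
P = I²R = 0.2157 × 68.6 = 14.80 mW.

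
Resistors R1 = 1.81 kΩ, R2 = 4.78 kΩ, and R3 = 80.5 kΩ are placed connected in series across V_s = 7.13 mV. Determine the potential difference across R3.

V ≈ 6.59 mV

ΣR = 1.81 + 4.78 + 80.5 = 87.09 kΩ.
By the voltage-divider rule, V = 7.13 × 80.50/87.09 = 6.590 mV.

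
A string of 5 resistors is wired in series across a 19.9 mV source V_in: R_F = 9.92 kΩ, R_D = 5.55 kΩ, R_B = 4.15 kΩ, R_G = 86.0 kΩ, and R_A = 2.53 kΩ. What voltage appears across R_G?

V ≈ 15.8 mV

Total series resistance ΣR = 9.92 + 5.55 + 4.15 + 86.0 + 2.53 = 108.2 kΩ.
By the voltage-divider rule, V = 19.9 × 86.00/108.2 = 15.82 mV.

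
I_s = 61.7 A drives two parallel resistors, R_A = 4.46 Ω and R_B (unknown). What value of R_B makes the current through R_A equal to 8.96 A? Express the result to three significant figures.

R_B ≈ 0.758 Ω

Two-branch current divider: I_A = I_s · R_B/(R_A + R_B).
8.96/61.7 = R_B/(R_A + R_B) → R_B = R_A · (0.1452)/(1 − 0.1452) = 4.46 × 0.1699 = 0.7577 Ω.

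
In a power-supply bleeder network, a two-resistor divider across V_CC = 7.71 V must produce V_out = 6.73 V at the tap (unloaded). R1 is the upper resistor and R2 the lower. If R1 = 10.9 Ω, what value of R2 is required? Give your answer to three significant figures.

Required fraction k = V_out/V_CC = 0.8729.
R2 = R1 · 0.8729/(1 − 0.8729) = 74.85 Ω.

R2 ≈ 74.9 Ω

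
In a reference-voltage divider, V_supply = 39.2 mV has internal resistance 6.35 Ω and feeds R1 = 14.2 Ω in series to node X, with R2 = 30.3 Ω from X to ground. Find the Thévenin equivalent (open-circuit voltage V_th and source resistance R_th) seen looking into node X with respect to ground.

R1' = 6.35 + 14.2 = 20.55 Ω (source resistance + R1).
With X open, the divider is unloaded: V_th = 39.2 × 30.3/50.85 = 23.36 mV.
With V_supply suppressed (replaced by a short), R_th = R1' ‖ R2 = (20.55 × 30.3)/(20.55 + 30.3) = 12.25 Ω.

V_th ≈ 23.4 mV, R_th ≈ 12.2 Ω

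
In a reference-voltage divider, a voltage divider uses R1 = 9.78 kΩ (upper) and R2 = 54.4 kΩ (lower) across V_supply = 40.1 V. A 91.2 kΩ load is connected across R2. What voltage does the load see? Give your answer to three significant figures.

V_out ≈ 31.2 V

First combine the lower leg with the load: R2 ‖ R_L = 34.07 kΩ.
Then V_out = V_supply · R2'/(R1 + R2') = 40.1 × 34.07/43.85 = 31.16 V.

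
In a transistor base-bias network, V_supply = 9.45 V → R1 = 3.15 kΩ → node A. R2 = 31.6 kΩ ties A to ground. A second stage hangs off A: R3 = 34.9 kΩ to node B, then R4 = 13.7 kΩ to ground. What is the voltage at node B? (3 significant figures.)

Node A sees R2 in parallel with the series input of stage 2, R3 + R4 = 48.60 kΩ.
Effective lower resistance at A: R2 ‖ 48.60 = 19.15 kΩ.
First divider: V_A = V_supply · 19.15/(3.15 + 19.15) = 8.115 V.
Stage 2 is unloaded, so V_B = V_A · R4/(R3+R4) = 8.115 × 13.7/48.60 = 2.288 V.

V_B ≈ 2.29 V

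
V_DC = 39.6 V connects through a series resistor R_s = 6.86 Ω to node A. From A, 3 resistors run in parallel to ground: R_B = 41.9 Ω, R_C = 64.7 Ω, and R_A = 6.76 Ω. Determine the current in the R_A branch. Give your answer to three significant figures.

I ≈ 2.56 A

Equivalent of the parallel group: R_p = 5.340 Ω.
V_A = 39.6 × 5.340/12.20 = 17.33 V.
I(R_A) = V_A / R_A = 17.33/6.76 = 2.564 A.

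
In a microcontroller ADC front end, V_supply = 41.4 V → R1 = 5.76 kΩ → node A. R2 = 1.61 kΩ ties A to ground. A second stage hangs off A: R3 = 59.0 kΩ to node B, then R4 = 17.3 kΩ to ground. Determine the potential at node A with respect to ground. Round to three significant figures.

V_A ≈ 8.90 V

Looking into the second stage from A: R3 + R4 = 76.30 kΩ appears in parallel with R2.
R2 ‖ (R3+R4) = 1.577 kΩ.
So V_A = 41.4 × 0.2149 = 8.897 V.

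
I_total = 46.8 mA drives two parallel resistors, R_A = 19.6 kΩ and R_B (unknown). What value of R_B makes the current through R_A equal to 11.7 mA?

Two-branch current divider: I_A = I_total · R_B/(R_A + R_B).
With f = 0.2500, R_B = R_A · f/(1−f) = 19.6 × 0.3333 = 6.533 kΩ.

R_B ≈ 6.53 kΩ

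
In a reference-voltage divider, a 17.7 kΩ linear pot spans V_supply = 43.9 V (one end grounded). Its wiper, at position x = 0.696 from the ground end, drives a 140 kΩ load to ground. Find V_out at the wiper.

The pot divides into 5.381 kΩ above the wiper and 12.32 kΩ below.
Lower segment in parallel with the load: 12.32 ‖ 140 = 11.32 kΩ.
V_out = 43.9 × 11.32/(5.381 + 11.32) = 29.76 V.
(Unloaded: V_out = x·V_supply = 30.6 V.)

V_out ≈ 29.8 V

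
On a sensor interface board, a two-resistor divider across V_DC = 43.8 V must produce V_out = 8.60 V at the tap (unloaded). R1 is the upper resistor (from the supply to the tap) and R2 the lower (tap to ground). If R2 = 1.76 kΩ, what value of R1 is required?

The divider ratio is R2/(R1+R2) = 8.60/43.8 = 0.1963.
Rearranging, R1 = R2·(1−k)/k = 1.76 × 4.093 = 7.204 kΩ.

R1 ≈ 7.20 kΩ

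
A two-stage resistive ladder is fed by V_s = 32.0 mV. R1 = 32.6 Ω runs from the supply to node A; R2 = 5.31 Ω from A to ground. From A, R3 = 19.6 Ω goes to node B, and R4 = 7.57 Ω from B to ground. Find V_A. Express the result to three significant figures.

The second stage (R3 + R4 = 27.17 Ω) loads node A in parallel with R2.
Effective lower resistance at A: R2 ‖ 27.17 = 4.442 Ω.
First divider: V_A = V_s · 4.442/(32.6 + 4.442) = 3.837 mV.

V_A ≈ 3.84 mV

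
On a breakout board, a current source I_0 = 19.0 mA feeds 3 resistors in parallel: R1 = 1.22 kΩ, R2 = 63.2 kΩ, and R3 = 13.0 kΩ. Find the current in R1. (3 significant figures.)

I ≈ 17.1 mA

ΣG = 1/1.22 + 1/63.2 + 1/13.0 = 0.9124.
R1 takes the fraction G_k/ΣG = 0.8197/0.9124 = 0.8984, so I = 19.0 × 0.8984 = 17.07 mA.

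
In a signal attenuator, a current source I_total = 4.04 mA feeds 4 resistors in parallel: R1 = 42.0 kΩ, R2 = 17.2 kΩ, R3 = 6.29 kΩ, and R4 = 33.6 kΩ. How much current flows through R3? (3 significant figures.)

Conductances: ΣG = 1/42.0 + 1/17.2 + 1/6.29 + 1/33.6 = 0.2707 (1/kΩ).
R3 takes the fraction G_k/ΣG = 0.1590/0.2707 = 0.5873, so I = 4.04 × 0.5873 = 2.373 mA.

I ≈ 2.37 mA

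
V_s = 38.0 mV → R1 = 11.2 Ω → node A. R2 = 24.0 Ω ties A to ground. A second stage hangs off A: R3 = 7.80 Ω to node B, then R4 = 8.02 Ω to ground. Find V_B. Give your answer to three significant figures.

V_B ≈ 8.86 mV

Node A sees R2 in parallel with the series input of stage 2, R3 + R4 = 15.82 Ω.
Effective lower resistance at A: R2 ‖ 15.82 = 9.535 Ω.
First divider: V_A = V_s · 9.535/(11.2 + 9.535) = 17.47 mV.
Stage 2 is unloaded, so V_B = V_A · R4/(R3+R4) = 17.47 × 8.02/15.82 = 8.859 mV.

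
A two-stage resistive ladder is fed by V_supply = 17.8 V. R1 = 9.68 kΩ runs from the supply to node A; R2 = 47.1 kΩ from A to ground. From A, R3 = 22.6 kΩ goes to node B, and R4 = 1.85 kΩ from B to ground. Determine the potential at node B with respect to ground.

Node A sees R2 in parallel with the series input of stage 2, R3 + R4 = 24.45 kΩ.
Effective lower resistance at A: R2 ‖ 24.45 = 16.09 kΩ.
First divider: V_A = V_supply · 16.09/(9.68 + 16.09) = 11.12 V.
Stage 2 is unloaded, so V_B = V_A · R4/(R3+R4) = 11.12 × 1.85/24.45 = 0.8410 V.

V_B ≈ 0.841 V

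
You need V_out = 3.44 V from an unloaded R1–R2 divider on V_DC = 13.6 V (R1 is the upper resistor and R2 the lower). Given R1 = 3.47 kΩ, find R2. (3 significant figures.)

Required fraction k = V_out/V_DC = 0.2529.
R2 = R1 · 0.2529/(1 − 0.2529) = 1.175 kΩ.

R2 ≈ 1.17 kΩ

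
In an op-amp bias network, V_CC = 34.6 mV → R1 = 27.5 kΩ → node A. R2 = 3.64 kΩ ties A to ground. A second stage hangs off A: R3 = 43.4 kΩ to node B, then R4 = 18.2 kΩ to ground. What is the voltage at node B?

The second stage (R3 + R4 = 61.60 kΩ) loads node A in parallel with R2.
Effective lower resistance at A: R2 ‖ 61.60 = 3.437 kΩ.
So V_A = 34.6 × 0.1111 = 3.844 mV.
V_B = V_A × 0.2955 = 1.136 mV.

V_B ≈ 1.14 mV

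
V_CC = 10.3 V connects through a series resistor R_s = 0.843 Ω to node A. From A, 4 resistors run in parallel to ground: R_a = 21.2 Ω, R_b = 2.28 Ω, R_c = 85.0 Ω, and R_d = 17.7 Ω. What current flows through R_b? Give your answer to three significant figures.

I ≈ 3.08 A

Parallel bank: R_p = 1/(1/21.2 + 1/2.28 + 1/85.0 + 1/17.7) = 1.805 Ω.
Node voltage V_A = V_CC · R_p/(R_s + R_p) = 10.3 × 0.6816 = 7.021 V.
I(R_b) = V_A / R_b = 7.021/2.28 = 3.079 A.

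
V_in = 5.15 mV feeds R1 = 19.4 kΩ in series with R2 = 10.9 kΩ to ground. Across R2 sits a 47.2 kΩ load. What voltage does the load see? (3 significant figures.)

The load sits in parallel with R2, giving an effective lower resistance R2' = R2·R_L/(R2+R_L) = 8.855 kΩ.
Now apply the divider: V_out = 5.15 × 0.3134 = 1.614 mV.
(Unloaded it would be 1.85 mV; the load pulls it down.)

V_out ≈ 1.61 mV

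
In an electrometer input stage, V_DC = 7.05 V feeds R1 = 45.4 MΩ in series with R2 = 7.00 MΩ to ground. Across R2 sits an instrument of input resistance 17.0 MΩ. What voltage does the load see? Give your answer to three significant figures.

First combine the lower leg with the load: R2 ‖ R_L = 4.958 MΩ.
Now apply the divider: V_out = 7.05 × 0.09846 = 0.6942 V.

V_out ≈ 0.694 V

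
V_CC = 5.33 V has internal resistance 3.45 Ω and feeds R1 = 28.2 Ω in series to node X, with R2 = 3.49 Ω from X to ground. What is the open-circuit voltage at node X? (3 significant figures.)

V_th ≈ 0.529 V

R1' = 3.45 + 28.2 = 31.65 Ω (source resistance + R1).
V_th is the unloaded tap voltage: V_CC · R2/(R1'+R2) = 5.33 × 0.09932 = 0.5294 V.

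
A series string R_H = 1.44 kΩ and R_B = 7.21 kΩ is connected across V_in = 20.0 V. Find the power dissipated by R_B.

P ≈ 38.5 mW

The common current is I = 20.0/8.650 = 2.312 mA.
P = I²R = 5.346 × 7.21 = 38.54 mW.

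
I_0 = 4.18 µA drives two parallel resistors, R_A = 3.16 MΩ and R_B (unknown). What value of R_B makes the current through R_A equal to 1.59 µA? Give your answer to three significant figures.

R_B ≈ 1.94 MΩ

The fraction through R_A equals R_B/(R_A+R_B).
1.59/4.18 = R_B/(R_A + R_B) → R_B = R_A · (0.3804)/(1 − 0.3804) = 3.16 × 0.6139 = 1.940 MΩ.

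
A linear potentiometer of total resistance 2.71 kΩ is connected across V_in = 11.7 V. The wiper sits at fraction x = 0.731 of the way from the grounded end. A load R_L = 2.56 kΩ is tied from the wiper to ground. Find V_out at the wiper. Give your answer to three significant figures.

Split the track: R_lower = x·R_p = 1.981 kΩ, R_upper = (1−x)·R_p = 0.7290 kΩ.
R_L loads the lower segment: effective lower R = 1.117 kΩ.
Then V_out = V_in · 1.117/(0.7290 + 1.117) = 7.079 V.

V_out ≈ 7.08 V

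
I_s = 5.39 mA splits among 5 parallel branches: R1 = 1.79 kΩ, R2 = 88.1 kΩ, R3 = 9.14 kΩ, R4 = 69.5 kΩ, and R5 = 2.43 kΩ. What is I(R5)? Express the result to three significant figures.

Total conductance ΣG = 1/1.79 + 1/88.1 + 1/9.14 + 1/69.5 + 1/2.43 = 1.105 (units of 1/kΩ).
By the current-divider rule, I = I_s · G_k/ΣG = 5.39 × 0.3723 = 2.007 mA.

I ≈ 2.01 mA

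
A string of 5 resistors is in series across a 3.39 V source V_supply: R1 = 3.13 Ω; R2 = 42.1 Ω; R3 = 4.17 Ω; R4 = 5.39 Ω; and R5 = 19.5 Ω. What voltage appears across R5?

V ≈ 0.890 V

ΣR = 3.13 + 42.1 + 4.17 + 5.39 + 19.5 = 74.29 Ω.
By the voltage-divider rule, V = 3.39 × 19.50/74.29 = 0.8898 V.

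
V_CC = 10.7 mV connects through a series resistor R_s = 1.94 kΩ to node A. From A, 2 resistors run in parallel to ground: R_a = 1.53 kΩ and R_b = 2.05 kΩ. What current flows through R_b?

Parallel bank: R_p = 1/(1/1.53 + 1/2.05) = 0.8761 kΩ.
V_A = 10.7 × 0.8761/2.816 = 3.329 mV.
Branch current I = V_A/R_b = 3.329/2.05 = 1.624 µA.

I ≈ 1.62 µA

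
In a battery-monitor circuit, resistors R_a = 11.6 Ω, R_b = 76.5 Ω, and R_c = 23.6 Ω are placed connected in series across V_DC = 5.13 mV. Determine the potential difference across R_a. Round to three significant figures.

ΣR = 11.6 + 76.5 + 23.6 = 111.7 Ω.
Voltage divider: V = V_DC · (11.60 / 111.7) = 5.13 × 0.1038 = 0.5327 mV.

V ≈ 0.533 mV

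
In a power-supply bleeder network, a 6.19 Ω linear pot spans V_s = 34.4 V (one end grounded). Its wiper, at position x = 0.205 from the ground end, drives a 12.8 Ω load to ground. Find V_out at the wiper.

The pot divides into 4.921 Ω above the wiper and 1.269 Ω below.
(x·R_p) ‖ R_L = 1.154 Ω.
Then V_out = V_s · 1.154/(4.921 + 1.154) = 6.537 V.

V_out ≈ 6.54 V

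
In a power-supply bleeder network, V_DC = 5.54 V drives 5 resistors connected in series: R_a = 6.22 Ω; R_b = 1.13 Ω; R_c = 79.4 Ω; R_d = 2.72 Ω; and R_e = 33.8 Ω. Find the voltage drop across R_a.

ΣR = 6.22 + 1.13 + 79.4 + 2.72 + 33.8 = 123.3 Ω.
By the voltage-divider rule, V = 5.54 × 6.220/123.3 = 0.2795 V.

V ≈ 0.280 V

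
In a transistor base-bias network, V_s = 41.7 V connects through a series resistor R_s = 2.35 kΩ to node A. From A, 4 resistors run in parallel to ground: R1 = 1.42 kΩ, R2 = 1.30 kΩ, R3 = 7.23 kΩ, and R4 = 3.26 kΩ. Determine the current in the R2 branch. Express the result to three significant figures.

I ≈ 5.82 mA

Equivalent of the parallel group: R_p = 0.5212 kΩ.
V_A = 41.7 × 0.5212/2.871 = 7.570 V.
I(R2) = V_A / R2 = 7.570/1.30 = 5.823 mA.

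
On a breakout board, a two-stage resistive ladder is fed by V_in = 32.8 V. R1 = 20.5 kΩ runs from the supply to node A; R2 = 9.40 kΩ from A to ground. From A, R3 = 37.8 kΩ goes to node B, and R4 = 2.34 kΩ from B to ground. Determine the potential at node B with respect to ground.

The second stage (R3 + R4 = 40.14 kΩ) loads node A in parallel with R2.
R2 ‖ (R3+R4) = 7.616 kΩ.
V_A = 32.8 × 7.616/(20.5 + 7.616) = 8.885 V.
Then the unloaded second divider: V_B = V_A × R4/(R3+R4) = 8.885 × 0.05830 = 0.5180 V.

V_B ≈ 0.518 V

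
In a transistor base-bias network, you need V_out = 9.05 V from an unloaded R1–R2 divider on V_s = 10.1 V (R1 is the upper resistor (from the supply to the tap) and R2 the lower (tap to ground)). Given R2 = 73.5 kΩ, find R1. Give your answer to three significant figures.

R1 ≈ 8.53 kΩ

Required fraction k = V_out/V_s = 0.8960.
R1 = R2·(1/k − 1) = 73.5 × 0.1160 = 8.528 kΩ.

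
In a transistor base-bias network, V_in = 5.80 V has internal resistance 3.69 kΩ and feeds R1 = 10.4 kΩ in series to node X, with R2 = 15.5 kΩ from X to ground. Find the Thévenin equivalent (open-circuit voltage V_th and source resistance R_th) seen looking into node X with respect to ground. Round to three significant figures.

R1' = 3.69 + 10.4 = 14.09 kΩ (source resistance + R1).
With X open, the divider is unloaded: V_th = 5.80 × 15.5/29.59 = 3.038 V.
With V_in suppressed (replaced by a short), R_th = R1' ‖ R2 = (14.09 × 15.5)/(14.09 + 15.5) = 7.381 kΩ.

V_th ≈ 3.04 V, R_th ≈ 7.38 kΩ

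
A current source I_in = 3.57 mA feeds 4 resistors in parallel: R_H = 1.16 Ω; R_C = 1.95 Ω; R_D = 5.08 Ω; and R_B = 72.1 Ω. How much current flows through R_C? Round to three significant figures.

I ≈ 1.15 mA

Conductances: ΣG = 1/1.16 + 1/1.95 + 1/5.08 + 1/72.1 = 1.586 (1/Ω).
Current divider: I(R_C) = I_in · G_k/ΣG = 3.57 × (0.5128/1.586) = 3.57 × 0.3234 = 1.155 mA.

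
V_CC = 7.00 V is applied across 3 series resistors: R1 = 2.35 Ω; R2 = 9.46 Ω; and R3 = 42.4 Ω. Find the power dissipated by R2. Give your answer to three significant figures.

The common current is I = 7.00/54.21 = 0.1291 A.
V(R2) = I·R = 1.222 V; P = V·I = 1.222 × 0.1291 = 0.1577 W.

P ≈ 0.158 W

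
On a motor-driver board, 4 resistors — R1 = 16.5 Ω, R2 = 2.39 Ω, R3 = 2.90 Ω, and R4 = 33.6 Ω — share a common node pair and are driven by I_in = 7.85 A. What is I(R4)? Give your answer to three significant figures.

I ≈ 0.274 A

Conductances: ΣG = 1/16.5 + 1/2.39 + 1/2.90 + 1/33.6 = 0.8536 (1/Ω).
R4 takes the fraction G_k/ΣG = 0.02976/0.8536 = 0.03487, so I = 7.85 × 0.03487 = 0.2737 A.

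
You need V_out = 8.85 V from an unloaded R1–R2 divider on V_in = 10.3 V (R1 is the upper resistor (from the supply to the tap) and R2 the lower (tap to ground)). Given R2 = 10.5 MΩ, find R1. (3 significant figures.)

V_out/V_in = R2/(R1+R2) = 0.8592.
R1 = R2·(1/k − 1) = 10.5 × 0.1638 = 1.720 MΩ.

R1 ≈ 1.72 MΩ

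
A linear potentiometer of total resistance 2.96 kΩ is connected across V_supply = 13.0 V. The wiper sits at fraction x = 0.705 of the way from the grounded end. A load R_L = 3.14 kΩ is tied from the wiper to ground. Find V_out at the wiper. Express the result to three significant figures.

Lower segment x·R_p = 2.087 kΩ; upper segment (1−x)·R_p = 0.8732 kΩ.
R_L loads the lower segment: effective lower R = 1.254 kΩ.
Then V_out = V_supply · 1.254/(0.8732 + 1.254) = 7.663 V.
(Unloaded: V_out = x·V_supply = 9.16 V.)

V_out ≈ 7.66 V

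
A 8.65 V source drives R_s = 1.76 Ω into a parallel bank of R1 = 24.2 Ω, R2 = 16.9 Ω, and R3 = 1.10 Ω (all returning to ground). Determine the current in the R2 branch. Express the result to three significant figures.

Combine the parallel branches: R_p = (1/24.2 + 1/16.9 + 1/1.10)⁻¹ = 0.9905 Ω.
V_A by voltage divider: V_A = 8.65 × 0.9905/(1.76 + 0.9905) = 3.115 V.
Branch current I = V_A/R2 = 3.115/16.9 = 0.1843 A.

I ≈ 0.184 A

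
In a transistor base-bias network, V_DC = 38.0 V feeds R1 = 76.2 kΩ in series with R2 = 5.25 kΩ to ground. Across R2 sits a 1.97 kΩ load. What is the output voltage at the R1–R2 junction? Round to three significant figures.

V_out ≈ 0.701 V

R2 ‖ R_L = (5.25 × 1.97)/(5.25 + 1.97) = 1.432 kΩ.
Now apply the divider: V_out = 38.0 × 0.01845 = 0.7012 V.
(Unloaded it would be 2.45 V; the load pulls it down.)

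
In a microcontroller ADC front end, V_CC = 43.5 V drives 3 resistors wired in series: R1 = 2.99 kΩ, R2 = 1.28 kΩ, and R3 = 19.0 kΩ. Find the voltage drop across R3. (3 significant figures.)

Total series resistance ΣR = 2.99 + 1.28 + 19.0 = 23.27 kΩ.
V = V_CC · R/ΣR = 43.5 × 0.8165 = 35.52 V.

V ≈ 35.5 V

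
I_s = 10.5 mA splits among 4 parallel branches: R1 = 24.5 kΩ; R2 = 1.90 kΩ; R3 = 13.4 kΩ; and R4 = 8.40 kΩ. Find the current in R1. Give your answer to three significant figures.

Total conductance ΣG = 1/24.5 + 1/1.90 + 1/13.4 + 1/8.40 = 0.7608 (units of 1/kΩ).
By the current-divider rule, I = I_s · G_k/ΣG = 10.5 × 0.05365 = 0.5633 mA.

I ≈ 0.563 mA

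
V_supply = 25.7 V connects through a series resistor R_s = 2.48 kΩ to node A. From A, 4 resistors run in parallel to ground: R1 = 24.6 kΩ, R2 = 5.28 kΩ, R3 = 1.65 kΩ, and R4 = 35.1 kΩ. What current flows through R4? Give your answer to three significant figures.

I ≈ 0.233 mA

Combine the parallel branches: R_p = (1/24.6 + 1/5.28 + 1/1.65 + 1/35.1)⁻¹ = 1.157 kΩ.
V_A by voltage divider: V_A = 25.7 × 1.157/(2.48 + 1.157) = 8.174 V.
I(R4) = V_A / R4 = 8.174/35.1 = 0.2329 mA.
(Check via current divider: I_total = 7.067 mA; share G_k/ΣG = 0.03295 → same result.)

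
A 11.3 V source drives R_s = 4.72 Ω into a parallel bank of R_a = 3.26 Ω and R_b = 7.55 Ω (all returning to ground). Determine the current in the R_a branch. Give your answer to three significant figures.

Equivalent of the parallel group: R_p = 2.277 Ω.
V_A by voltage divider: V_A = 11.3 × 2.277/(4.72 + 2.277) = 3.677 V.
Branch current I = V_A/R_a = 3.677/3.26 = 1.128 A.
(Equivalently: I_total = 1.615 A, then current-divider fraction G_k/ΣG = 0.6984.)

I ≈ 1.13 A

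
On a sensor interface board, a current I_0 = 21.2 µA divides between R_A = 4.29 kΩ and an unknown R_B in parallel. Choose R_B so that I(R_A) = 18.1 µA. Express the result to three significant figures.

R_B ≈ 25.0 kΩ

The fraction through R_A equals R_B/(R_A+R_B).
With f = 0.8538, R_B = R_A · f/(1−f) = 4.29 × 5.839 = 25.05 kΩ.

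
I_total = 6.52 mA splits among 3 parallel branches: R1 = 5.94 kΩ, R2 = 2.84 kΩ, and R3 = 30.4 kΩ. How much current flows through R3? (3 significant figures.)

I ≈ 0.388 mA

ΣG = 1/5.94 + 1/2.84 + 1/30.4 = 0.5534.
Current divider: I(R3) = I_total · G_k/ΣG = 6.52 × (0.03289/0.5534) = 6.52 × 0.05945 = 0.3876 mA.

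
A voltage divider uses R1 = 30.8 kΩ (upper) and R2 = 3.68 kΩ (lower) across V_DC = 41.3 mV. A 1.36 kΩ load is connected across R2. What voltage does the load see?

The load sits in parallel with R2, giving an effective lower resistance R2' = R2·R_L/(R2+R_L) = 0.9930 kΩ.
Now apply the divider: V_out = 41.3 × 0.03123 = 1.290 mV.

V_out ≈ 1.29 mV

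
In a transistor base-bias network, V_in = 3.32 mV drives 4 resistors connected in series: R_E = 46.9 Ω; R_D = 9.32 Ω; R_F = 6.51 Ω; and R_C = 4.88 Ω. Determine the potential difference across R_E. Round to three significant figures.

Series total: ΣR = 46.9 + 9.32 + 6.51 + 4.88 = 67.61 Ω.
Voltage divider: V = V_in · (46.90 / 67.61) = 3.32 × 0.6937 = 2.303 mV.

V ≈ 2.30 mV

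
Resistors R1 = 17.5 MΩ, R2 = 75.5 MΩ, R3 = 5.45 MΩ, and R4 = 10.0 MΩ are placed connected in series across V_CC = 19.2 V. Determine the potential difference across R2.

Total series resistance ΣR = 17.5 + 75.5 + 5.45 + 10.0 = 108.5 MΩ.
V = V_CC · R/ΣR = 19.2 × 0.6962 = 13.37 V.

V ≈ 13.4 V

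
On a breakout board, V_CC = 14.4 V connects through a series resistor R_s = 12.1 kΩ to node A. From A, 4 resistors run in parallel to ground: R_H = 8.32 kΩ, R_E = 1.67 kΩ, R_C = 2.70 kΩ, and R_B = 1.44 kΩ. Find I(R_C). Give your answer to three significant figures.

Parallel bank: R_p = 1/(1/8.32 + 1/1.67 + 1/2.70 + 1/1.44) = 0.5606 kΩ.
V_A by voltage divider: V_A = 14.4 × 0.5606/(12.1 + 0.5606) = 0.6376 V.
I(R_C) = V_A / R_C = 0.6376/2.70 = 0.2362 mA.

I ≈ 0.236 mA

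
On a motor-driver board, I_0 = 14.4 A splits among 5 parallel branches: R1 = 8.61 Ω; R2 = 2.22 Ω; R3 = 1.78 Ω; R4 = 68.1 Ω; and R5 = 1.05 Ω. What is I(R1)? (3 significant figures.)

Total conductance ΣG = 1/8.61 + 1/2.22 + 1/1.78 + 1/68.1 + 1/1.05 = 2.095 (units of 1/Ω).
R1 takes the fraction G_k/ΣG = 0.1161/2.095 = 0.05543, so I = 14.4 × 0.05543 = 0.7981 A.

I ≈ 0.798 A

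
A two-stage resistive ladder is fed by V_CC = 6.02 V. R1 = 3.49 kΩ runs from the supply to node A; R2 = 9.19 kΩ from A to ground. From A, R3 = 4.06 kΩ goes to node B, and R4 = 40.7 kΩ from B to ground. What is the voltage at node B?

Looking into the second stage from A: R3 + R4 = 44.76 kΩ appears in parallel with R2.
R2 ‖ (R3+R4) = 7.625 kΩ.
So V_A = 6.02 × 0.6860 = 4.130 V.
Stage 2 is unloaded, so V_B = V_A · R4/(R3+R4) = 4.130 × 40.7/44.76 = 3.755 V.

V_B ≈ 3.76 V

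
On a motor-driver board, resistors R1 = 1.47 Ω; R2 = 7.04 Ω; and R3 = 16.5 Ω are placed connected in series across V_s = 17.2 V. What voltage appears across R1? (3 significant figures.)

Total series resistance ΣR = 1.47 + 7.04 + 16.5 = 25.01 Ω.
By the voltage-divider rule, V = 17.2 × 1.470/25.01 = 1.011 V.

V ≈ 1.01 V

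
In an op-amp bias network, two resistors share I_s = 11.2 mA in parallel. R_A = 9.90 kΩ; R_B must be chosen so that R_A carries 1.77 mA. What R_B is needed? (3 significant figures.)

R_B ≈ 1.86 kΩ

In a two-way split, I_A/I_s = R_B/(R_A + R_B).
1.77/11.2 = R_B/(R_A + R_B) → R_B = R_A · (0.1580)/(1 − 0.1580) = 9.90 × 0.1877 = 1.858 kΩ.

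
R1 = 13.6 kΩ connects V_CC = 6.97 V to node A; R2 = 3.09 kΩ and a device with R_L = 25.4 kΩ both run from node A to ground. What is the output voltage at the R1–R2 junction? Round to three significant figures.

The load sits in parallel with R2, giving an effective lower resistance R2' = R2·R_L/(R2+R_L) = 2.755 kΩ.
Voltage divider with the loaded lower leg: V_out = 6.97 × 2.755/(13.6 + 2.755) = 6.97 × 0.1684 = 1.174 V.

V_out ≈ 1.17 V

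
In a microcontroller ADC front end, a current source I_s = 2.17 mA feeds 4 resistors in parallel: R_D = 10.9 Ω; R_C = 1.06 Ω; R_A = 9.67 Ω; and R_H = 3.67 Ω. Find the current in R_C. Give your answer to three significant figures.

Conductances: ΣG = 1/10.9 + 1/1.06 + 1/9.67 + 1/3.67 = 1.411 (1/Ω).
R_C takes the fraction G_k/ΣG = 0.9434/1.411 = 0.6686, so I = 2.17 × 0.6686 = 1.451 mA.

I ≈ 1.45 mA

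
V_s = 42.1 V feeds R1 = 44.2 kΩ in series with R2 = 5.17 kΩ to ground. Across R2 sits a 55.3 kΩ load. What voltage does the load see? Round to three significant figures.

First combine the lower leg with the load: R2 ‖ R_L = 4.728 kΩ.
Voltage divider with the loaded lower leg: V_out = 42.1 × 4.728/(44.2 + 4.728) = 42.1 × 0.09663 = 4.068 V.
(Unloaded it would be 4.41 V; the load pulls it down.)

V_out ≈ 4.07 V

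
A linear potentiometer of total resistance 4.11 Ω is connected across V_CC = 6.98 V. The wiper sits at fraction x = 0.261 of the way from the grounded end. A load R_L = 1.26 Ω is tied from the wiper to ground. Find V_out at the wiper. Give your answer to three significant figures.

Split the track: R_lower = x·R_p = 1.073 Ω, R_upper = (1−x)·R_p = 3.037 Ω.
R_L loads the lower segment: effective lower R = 0.5794 Ω.
V_out = 6.98 × 0.5794/(3.037 + 0.5794) = 1.118 V.

V_out ≈ 1.12 V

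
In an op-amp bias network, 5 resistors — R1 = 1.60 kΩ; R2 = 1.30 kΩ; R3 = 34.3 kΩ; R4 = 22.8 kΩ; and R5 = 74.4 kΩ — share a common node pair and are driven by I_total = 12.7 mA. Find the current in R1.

I ≈ 5.36 mA

Total conductance ΣG = 1/1.60 + 1/1.30 + 1/34.3 + 1/22.8 + 1/74.4 = 1.481 (units of 1/kΩ).
By the current-divider rule, I = I_total · G_k/ΣG = 12.7 × 0.4221 = 5.361 mA.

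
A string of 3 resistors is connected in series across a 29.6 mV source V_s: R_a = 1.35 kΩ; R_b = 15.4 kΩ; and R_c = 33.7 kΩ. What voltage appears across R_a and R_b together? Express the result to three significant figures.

Series total: ΣR = 1.35 + 15.4 + 33.7 = 50.45 kΩ.
R_{R_a..R_b} = 1.35 + 15.4 = 16.75 kΩ.
By the voltage-divider rule, V = 29.6 × 16.75/50.45 = 9.828 mV.

V ≈ 9.83 mV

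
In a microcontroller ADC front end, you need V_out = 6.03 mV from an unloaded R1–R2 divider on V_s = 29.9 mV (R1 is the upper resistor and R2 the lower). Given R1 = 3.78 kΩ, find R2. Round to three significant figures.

R2 ≈ 0.955 kΩ

The divider ratio is R2/(R1+R2) = 6.03/29.9 = 0.2017.
R2 = R1 · 0.2017/(1 − 0.2017) = 0.9549 kΩ.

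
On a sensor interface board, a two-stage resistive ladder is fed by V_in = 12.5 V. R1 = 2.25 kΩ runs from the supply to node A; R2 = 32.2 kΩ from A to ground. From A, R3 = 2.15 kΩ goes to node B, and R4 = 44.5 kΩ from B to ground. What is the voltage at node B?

V_B ≈ 10.7 V

Node A sees R2 in parallel with the series input of stage 2, R3 + R4 = 46.65 kΩ.
R2 ‖ (R3+R4) = 19.05 kΩ.
So V_A = 12.5 × 0.8944 = 11.18 V.
V_B = V_A × 0.9539 = 10.66 V.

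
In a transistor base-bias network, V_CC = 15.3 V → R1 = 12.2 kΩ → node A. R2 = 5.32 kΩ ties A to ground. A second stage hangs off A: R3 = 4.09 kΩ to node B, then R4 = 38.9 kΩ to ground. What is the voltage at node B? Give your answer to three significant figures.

V_B ≈ 3.87 V

Looking into the second stage from A: R3 + R4 = 42.99 kΩ appears in parallel with R2.
Effective lower resistance at A: R2 ‖ 42.99 = 4.734 kΩ.
First divider: V_A = V_CC · 4.734/(12.2 + 4.734) = 4.277 V.
V_B = V_A × 0.9049 = 3.870 V.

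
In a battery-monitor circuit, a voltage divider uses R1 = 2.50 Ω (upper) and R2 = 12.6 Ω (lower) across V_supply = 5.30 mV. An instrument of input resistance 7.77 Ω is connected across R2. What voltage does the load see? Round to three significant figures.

R2 ‖ R_L = (12.6 × 7.77)/(12.6 + 7.77) = 4.806 Ω.
Then V_out = V_supply · R2'/(R1 + R2') = 5.30 × 4.806/7.306 = 3.486 mV.

V_out ≈ 3.49 mV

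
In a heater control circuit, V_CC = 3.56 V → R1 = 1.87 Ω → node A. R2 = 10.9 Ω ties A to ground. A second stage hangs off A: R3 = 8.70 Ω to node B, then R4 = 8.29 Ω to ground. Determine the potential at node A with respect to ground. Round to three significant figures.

V_A ≈ 2.78 V

Node A sees R2 in parallel with the series input of stage 2, R3 + R4 = 16.99 Ω.
R2 ‖ (R3+R4) = 6.640 Ω.
So V_A = 3.56 × 0.7803 = 2.778 V.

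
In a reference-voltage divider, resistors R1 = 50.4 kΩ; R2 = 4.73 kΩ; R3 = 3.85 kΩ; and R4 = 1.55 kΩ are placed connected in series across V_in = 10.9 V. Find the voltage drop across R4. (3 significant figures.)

Total series resistance ΣR = 50.4 + 4.73 + 3.85 + 1.55 = 60.53 kΩ.
By the voltage-divider rule, V = 10.9 × 1.550/60.53 = 0.2791 V.

V ≈ 0.279 V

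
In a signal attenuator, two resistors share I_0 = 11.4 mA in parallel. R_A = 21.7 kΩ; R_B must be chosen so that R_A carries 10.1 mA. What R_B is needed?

The fraction through R_A equals R_B/(R_A+R_B).
10.1/11.4 = R_B/(R_A + R_B) → R_B = R_A · (0.8860)/(1 − 0.8860) = 21.7 × 7.769 = 168.6 kΩ.

R_B ≈ 169 kΩ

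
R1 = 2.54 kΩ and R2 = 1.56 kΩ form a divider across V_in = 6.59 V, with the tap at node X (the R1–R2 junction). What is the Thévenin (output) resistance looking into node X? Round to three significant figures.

Looking into X with the source shorted: R_th = R1·R2/(R1+R2) = 2.540 × 1.56/4.100 = 0.9664 kΩ.

R_th ≈ 0.966 kΩ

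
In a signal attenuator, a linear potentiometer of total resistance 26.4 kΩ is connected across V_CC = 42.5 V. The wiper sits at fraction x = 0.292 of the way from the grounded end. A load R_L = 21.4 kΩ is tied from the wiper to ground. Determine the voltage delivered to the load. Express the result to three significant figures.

The pot divides into 18.69 kΩ above the wiper and 7.709 kΩ below.
R_L loads the lower segment: effective lower R = 5.667 kΩ.
Then V_out = V_CC · 5.667/(18.69 + 5.667) = 9.888 V.
(Unloaded: V_out = x·V_CC = 12.4 V.)

V_out ≈ 9.89 V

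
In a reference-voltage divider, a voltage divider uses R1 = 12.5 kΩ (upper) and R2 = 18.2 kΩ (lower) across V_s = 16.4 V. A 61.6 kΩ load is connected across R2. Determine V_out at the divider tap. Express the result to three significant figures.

V_out ≈ 8.68 V

The load sits in parallel with R2, giving an effective lower resistance R2' = R2·R_L/(R2+R_L) = 14.05 kΩ.
Then V_out = V_s · R2'/(R1 + R2') = 16.4 × 14.05/26.55 = 8.678 V.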